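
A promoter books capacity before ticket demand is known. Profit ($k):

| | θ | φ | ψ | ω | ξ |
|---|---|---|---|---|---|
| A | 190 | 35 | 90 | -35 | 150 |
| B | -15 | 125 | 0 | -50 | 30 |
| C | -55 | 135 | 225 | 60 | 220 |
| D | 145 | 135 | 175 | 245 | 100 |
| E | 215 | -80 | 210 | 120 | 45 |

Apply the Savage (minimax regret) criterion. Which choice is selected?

D

Column bests: θ=215, φ=135, ψ=225, ω=245, ξ=220.
A regrets: 25, 100, 135, 280, 70 → max 280
B regrets: 230, 10, 225, 295, 190 → max 295
C regrets: 270, 0, 0, 185, 0 → max 270
D regrets: 70, 0, 50, 0, 120 → max 120
E regrets: 0, 215, 15, 125, 175 → max 215
Smallest max regret = 120 → D.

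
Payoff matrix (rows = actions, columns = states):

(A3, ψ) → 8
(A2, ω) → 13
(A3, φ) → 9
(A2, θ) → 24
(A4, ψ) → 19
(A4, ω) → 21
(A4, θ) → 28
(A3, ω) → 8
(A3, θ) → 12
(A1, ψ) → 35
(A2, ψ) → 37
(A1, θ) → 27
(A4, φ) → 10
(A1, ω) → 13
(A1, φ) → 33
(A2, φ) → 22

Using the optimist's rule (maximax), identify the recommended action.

Row maxima: A1=35, A2=37, A3=12, A4=28
Best best-case = 37 → A2.

A2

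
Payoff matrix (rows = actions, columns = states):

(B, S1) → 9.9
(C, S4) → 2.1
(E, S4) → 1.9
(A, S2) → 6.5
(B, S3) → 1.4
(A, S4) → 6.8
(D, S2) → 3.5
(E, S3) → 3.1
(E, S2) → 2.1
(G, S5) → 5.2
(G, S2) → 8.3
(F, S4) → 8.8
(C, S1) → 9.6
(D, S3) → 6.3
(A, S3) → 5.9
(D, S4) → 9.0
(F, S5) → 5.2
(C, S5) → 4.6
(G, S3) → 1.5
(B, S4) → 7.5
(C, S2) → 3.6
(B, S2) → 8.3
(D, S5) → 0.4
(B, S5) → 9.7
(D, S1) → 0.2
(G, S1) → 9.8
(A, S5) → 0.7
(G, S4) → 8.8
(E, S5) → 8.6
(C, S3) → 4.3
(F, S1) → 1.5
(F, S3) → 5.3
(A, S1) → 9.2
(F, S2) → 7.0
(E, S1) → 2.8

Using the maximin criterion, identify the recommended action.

C

Row minima: A=0.7, B=1.4, C=2.1, D=0.2, E=1.9, F=1.5, G=1.5
Best worst-case = 2.1 → C.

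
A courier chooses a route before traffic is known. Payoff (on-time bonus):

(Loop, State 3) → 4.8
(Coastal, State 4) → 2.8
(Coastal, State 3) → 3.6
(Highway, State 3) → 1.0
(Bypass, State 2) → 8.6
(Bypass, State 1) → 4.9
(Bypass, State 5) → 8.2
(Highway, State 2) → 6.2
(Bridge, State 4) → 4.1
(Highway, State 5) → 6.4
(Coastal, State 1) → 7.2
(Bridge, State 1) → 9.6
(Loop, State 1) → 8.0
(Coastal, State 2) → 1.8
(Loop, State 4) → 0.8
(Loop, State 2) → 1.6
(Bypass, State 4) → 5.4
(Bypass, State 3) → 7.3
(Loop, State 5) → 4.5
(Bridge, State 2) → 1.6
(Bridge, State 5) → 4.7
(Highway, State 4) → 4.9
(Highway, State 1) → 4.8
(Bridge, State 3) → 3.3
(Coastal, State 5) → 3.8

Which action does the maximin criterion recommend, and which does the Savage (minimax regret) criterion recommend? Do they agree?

maximin → Bypass; minimax regret → Bypass (agree)

Row minima: Highway=1.0, Bypass=4.9, Loop=0.8, Bridge=1.6, Coastal=1.8
Best worst-case = 4.9 → Bypass.
Column bests: State 1=9.6, State 2=8.6, State 3=7.3, State 4=5.4, State 5=8.2.
Highway regrets: 4.8, 2.4, 6.3, 0.5, 1.8 → max 6.3
Bypass regrets: 4.7, 0.0, 0.0, 0.0, 0.0 → max 4.7
Loop regrets: 1.6, 7.0, 2.5, 4.6, 3.7 → max 7.0
Bridge regrets: 0.0, 7.0, 4.0, 1.3, 3.5 → max 7.0
Coastal regrets: 2.4, 6.8, 3.7, 2.6, 4.4 → max 6.8
Smallest max regret = 4.7 → Bypass.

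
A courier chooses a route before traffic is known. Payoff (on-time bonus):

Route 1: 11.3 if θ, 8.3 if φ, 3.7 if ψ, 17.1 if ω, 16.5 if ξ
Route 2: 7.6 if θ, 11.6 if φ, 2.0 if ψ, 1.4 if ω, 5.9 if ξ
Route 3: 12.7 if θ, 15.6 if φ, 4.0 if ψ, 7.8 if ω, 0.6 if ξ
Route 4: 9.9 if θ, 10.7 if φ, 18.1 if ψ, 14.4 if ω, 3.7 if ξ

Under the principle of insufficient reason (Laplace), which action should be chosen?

Row averages: Route 1=11.38, Route 2=5.7, Route 3=8.14, Route 4=11.36
Highest average = 11.38 → Route 1.

Route 1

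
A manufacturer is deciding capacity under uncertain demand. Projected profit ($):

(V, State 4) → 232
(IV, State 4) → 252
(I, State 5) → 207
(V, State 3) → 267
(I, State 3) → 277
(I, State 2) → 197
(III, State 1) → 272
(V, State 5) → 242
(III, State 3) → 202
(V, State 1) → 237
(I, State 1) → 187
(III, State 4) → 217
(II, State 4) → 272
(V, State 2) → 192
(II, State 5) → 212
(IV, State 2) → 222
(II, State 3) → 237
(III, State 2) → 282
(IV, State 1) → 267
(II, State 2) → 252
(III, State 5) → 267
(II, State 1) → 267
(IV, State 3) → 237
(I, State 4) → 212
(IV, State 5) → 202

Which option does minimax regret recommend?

Column bests: State 1=272, State 2=282, State 3=277, State 4=272, State 5=267.
I regrets: 85, 85, 0, 60, 60 → max 85
II regrets: 5, 30, 40, 0, 55 → max 55
III regrets: 0, 0, 75, 55, 0 → max 75
IV regrets: 5, 60, 40, 20, 65 → max 65
V regrets: 35, 90, 10, 40, 25 → max 90
Smallest max regret = 55 → II.

II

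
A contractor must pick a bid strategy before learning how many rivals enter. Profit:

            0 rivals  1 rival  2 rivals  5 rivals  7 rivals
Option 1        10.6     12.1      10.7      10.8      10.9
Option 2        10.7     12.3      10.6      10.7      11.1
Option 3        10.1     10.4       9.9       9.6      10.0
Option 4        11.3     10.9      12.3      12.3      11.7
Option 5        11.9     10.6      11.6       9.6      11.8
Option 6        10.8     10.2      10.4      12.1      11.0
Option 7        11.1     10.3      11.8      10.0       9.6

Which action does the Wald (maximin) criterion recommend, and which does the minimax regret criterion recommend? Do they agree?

maximin → Option 4; minimax regret → Option 4 (agree)

Row minima: Option 1=10.6, Option 2=10.6, Option 3=9.6, Option 4=10.9, Option 5=9.6, Option 6=10.2, Option 7=9.6
Best worst-case = 10.9 → Option 4.
Column bests: 0 rivals=11.9, 1 rival=12.3, 2 rivals=12.3, 5 rivals=12.3, 7 rivals=11.8.
Option 1 regrets: 1.3, 0.2, 1.6, 1.5, 0.9 → max 1.6
Option 2 regrets: 1.2, 0.0, 1.7, 1.6, 0.7 → max 1.7
Option 3 regrets: 1.8, 1.9, 2.4, 2.7, 1.8 → max 2.7
Option 4 regrets: 0.6, 1.4, 0.0, 0.0, 0.1 → max 1.4
Option 5 regrets: 0.0, 1.7, 0.7, 2.7, 0.0 → max 2.7
Option 6 regrets: 1.1, 2.1, 1.9, 0.2, 0.8 → max 2.1
Option 7 regrets: 0.8, 2.0, 0.5, 2.3, 2.2 → max 2.3
Smallest max regret = 1.4 → Option 4.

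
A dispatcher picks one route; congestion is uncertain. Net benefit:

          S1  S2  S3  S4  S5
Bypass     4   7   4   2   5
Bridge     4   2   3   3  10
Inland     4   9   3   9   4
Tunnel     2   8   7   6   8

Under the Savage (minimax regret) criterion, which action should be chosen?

Tunnel

Column bests: S1=4, S2=9, S3=7, S4=9, S5=10.
Bypass regrets: 0, 2, 3, 7, 5 → max 7
Bridge regrets: 0, 7, 4, 6, 0 → max 7
Inland regrets: 0, 0, 4, 0, 6 → max 6
Tunnel regrets: 2, 1, 0, 3, 2 → max 3
Smallest max regret = 3 → Tunnel.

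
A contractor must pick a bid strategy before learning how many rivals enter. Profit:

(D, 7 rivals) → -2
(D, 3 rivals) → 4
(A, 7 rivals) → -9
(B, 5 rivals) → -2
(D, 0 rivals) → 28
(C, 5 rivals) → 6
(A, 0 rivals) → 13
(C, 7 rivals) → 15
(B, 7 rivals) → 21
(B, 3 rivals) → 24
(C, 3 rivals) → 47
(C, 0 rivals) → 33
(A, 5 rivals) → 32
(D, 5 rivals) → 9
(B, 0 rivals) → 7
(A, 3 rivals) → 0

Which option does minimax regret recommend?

Column bests: 0 rivals=33, 3 rivals=47, 5 rivals=32, 7 rivals=21.
A regrets: 20, 47, 0, 30 → max 47
B regrets: 26, 23, 34, 0 → max 34
C regrets: 0, 0, 26, 6 → max 26
D regrets: 5, 43, 23, 23 → max 43
Smallest max regret = 26 → C.

C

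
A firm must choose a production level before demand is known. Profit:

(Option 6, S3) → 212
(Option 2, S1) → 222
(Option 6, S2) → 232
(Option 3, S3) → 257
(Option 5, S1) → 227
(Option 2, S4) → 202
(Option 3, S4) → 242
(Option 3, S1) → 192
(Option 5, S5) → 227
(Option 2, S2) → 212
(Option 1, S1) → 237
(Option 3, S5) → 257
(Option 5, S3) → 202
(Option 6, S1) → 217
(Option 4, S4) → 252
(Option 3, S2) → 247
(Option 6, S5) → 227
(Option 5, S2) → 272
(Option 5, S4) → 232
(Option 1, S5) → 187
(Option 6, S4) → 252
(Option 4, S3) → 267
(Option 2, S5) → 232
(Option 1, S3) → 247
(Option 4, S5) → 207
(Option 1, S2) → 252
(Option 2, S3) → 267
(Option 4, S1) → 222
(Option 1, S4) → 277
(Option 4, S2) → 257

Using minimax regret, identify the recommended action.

Column bests: S1=237, S2=272, S3=267, S4=277, S5=257.
Option 1 regrets: 0, 20, 20, 0, 70 → max 70
Option 2 regrets: 15, 60, 0, 75, 25 → max 75
Option 3 regrets: 45, 25, 10, 35, 0 → max 45
Option 4 regrets: 15, 15, 0, 25, 50 → max 50
Option 5 regrets: 10, 0, 65, 45, 30 → max 65
Option 6 regrets: 20, 40, 55, 25, 30 → max 55
Smallest max regret = 45 → Option 3.

Option 3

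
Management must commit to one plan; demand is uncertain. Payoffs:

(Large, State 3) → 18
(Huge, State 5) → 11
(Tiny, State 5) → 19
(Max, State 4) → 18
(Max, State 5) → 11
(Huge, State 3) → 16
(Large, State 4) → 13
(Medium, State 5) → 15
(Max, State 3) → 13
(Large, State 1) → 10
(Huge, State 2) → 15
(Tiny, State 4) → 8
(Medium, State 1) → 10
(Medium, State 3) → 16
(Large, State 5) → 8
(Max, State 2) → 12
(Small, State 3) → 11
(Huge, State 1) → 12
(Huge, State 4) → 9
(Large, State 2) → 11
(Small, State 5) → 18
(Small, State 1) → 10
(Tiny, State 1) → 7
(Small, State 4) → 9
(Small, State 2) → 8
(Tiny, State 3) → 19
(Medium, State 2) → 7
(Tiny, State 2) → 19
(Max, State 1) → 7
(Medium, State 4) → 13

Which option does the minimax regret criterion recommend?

Max

Column bests: State 1=12, State 2=19, State 3=19, State 4=18, State 5=19.
Tiny regrets: 5, 0, 0, 10, 0 → max 10
Small regrets: 2, 11, 8, 9, 1 → max 11
Medium regrets: 2, 12, 3, 5, 4 → max 12
Large regrets: 2, 8, 1, 5, 11 → max 11
Huge regrets: 0, 4, 3, 9, 8 → max 9
Max regrets: 5, 7, 6, 0, 8 → max 8
Smallest max regret = 8 → Max.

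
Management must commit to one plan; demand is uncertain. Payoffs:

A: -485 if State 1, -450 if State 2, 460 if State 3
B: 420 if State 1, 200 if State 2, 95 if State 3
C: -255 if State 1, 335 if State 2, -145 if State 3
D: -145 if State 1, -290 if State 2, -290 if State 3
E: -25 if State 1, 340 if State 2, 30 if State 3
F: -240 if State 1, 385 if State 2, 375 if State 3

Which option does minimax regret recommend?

B

Column bests: State 1=420, State 2=385, State 3=460.
A regrets: 905, 835, 0 → max 905
B regrets: 0, 185, 365 → max 365
C regrets: 675, 50, 605 → max 675
D regrets: 565, 675, 750 → max 750
E regrets: 445, 45, 430 → max 445
F regrets: 660, 0, 85 → max 660
Smallest max regret = 365 → B.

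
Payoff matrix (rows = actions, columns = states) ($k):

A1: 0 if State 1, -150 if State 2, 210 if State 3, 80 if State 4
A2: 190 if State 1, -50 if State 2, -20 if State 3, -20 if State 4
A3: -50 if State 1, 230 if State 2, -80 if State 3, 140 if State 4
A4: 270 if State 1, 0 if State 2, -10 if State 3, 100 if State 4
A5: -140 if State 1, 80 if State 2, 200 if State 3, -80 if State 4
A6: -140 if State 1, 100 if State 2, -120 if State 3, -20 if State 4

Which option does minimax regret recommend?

A4

Column bests: State 1=270, State 2=230, State 3=210, State 4=140.
A1 regrets: 270, 380, 0, 60 → max 380
A2 regrets: 80, 280, 230, 160 → max 280
A3 regrets: 320, 0, 290, 0 → max 320
A4 regrets: 0, 230, 220, 40 → max 230
A5 regrets: 410, 150, 10, 220 → max 410
A6 regrets: 410, 130, 330, 160 → max 410
Smallest max regret = 230 → A4.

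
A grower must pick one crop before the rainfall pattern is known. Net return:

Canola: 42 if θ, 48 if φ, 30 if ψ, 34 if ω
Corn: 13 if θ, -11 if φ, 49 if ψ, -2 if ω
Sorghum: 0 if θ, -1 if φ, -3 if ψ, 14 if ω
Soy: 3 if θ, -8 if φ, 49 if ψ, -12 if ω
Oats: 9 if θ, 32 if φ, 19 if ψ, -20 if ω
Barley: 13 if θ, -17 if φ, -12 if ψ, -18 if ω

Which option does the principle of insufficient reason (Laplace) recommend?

Row averages: Canola=38.5, Corn=12.25, Sorghum=2.5, Soy=8, Oats=10, Barley=-8.5
Highest average = 38.5 → Canola.

Canola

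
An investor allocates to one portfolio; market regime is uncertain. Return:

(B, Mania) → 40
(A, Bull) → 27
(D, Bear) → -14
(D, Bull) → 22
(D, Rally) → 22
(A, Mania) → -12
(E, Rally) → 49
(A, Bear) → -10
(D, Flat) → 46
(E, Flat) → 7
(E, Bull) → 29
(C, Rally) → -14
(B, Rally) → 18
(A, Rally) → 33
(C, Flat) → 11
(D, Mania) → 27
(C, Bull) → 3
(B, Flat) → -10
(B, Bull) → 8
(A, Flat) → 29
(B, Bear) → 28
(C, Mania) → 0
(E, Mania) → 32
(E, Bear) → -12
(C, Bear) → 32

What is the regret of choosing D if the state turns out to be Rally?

27

Best payoff under Rally is 49.
Regret = 49 − 22 = 27.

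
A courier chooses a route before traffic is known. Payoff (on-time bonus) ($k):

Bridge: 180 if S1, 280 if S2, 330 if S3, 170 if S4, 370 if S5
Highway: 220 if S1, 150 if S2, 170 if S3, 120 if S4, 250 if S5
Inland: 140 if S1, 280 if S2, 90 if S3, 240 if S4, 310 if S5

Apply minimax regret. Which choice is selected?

Column bests: S1=220, S2=280, S3=330, S4=240, S5=370.
Bridge regrets: 40, 0, 0, 70, 0 → max 70
Highway regrets: 0, 130, 160, 120, 120 → max 160
Inland regrets: 80, 0, 240, 0, 60 → max 240
Smallest max regret = 70 → Bridge.

Bridge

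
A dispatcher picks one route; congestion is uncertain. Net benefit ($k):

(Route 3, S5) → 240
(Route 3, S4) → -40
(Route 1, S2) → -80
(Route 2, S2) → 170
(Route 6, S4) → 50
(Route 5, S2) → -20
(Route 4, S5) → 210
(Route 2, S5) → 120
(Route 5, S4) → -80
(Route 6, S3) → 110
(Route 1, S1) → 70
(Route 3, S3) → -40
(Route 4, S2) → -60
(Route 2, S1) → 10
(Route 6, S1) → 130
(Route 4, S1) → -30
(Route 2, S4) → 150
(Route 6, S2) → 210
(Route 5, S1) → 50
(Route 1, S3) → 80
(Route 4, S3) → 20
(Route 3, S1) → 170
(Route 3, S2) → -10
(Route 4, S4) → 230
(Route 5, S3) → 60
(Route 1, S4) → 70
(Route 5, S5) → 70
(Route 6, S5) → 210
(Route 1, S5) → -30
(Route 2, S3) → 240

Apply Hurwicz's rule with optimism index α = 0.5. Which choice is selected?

Route 1: 0.5·80 + 0.5·(-80) = 0
Route 2: 0.5·240 + 0.5·10 = 125
Route 3: 0.5·240 + 0.5·(-40) = 100
Route 4: 0.5·230 + 0.5·(-60) = 85
Route 5: 0.5·70 + 0.5·(-80) = -5
Route 6: 0.5·210 + 0.5·50 = 130
Highest Hurwicz score = 130 → Route 6.

Route 6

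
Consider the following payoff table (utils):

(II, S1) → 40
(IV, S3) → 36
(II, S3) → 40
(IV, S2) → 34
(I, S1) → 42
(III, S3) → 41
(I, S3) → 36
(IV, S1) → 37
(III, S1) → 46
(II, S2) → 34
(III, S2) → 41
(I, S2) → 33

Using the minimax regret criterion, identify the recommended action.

Column bests: S1=46, S2=41, S3=41.
I regrets: 4, 8, 5 → max 8
II regrets: 6, 7, 1 → max 7
III regrets: 0, 0, 0 → max 0
IV regrets: 9, 7, 5 → max 9
Smallest max regret = 0 → III.

III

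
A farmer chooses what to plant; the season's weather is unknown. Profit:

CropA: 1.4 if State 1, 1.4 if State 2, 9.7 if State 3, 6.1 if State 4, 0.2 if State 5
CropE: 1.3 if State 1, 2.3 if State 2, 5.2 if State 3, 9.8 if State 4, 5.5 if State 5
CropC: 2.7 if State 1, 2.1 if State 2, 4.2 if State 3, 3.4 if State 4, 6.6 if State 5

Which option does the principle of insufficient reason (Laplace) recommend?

Row averages: CropA=3.76, CropE=4.82, CropC=3.8
Highest average = 4.82 → CropE.

CropE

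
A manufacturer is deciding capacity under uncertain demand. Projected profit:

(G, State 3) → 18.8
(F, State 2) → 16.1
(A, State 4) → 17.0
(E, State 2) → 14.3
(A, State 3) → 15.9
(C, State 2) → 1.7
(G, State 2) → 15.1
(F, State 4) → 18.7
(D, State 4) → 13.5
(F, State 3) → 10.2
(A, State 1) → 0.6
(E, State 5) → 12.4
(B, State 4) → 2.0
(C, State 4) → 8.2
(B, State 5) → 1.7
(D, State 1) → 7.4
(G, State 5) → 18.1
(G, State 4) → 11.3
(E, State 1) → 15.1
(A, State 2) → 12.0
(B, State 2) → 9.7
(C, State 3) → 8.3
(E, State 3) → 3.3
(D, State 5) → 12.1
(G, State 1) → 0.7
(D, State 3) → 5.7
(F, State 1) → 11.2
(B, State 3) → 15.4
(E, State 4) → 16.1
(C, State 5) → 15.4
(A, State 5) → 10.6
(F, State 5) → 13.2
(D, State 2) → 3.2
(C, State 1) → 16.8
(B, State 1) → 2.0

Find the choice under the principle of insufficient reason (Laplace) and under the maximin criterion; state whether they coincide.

laplace → F; maximin → F (agree)

Row averages: A=11.22, B=6.16, C=10.08, D=8.38, E=12.24, F=13.88, G=12.8
Highest average = 13.88 → F.
Row minima: A=0.6, B=1.7, C=1.7, D=3.2, E=3.3, F=10.2, G=0.7
Best worst-case = 10.2 → F.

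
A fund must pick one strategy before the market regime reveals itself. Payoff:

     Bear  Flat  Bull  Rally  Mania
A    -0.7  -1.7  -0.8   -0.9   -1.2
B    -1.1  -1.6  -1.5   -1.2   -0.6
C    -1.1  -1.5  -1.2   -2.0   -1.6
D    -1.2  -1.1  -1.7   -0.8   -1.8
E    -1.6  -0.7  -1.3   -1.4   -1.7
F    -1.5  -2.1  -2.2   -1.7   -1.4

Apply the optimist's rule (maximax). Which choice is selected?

Row maxima: A=-0.7, B=-0.6, C=-1.1, D=-0.8, E=-0.7, F=-1.4
Best best-case = -0.6 → B.

B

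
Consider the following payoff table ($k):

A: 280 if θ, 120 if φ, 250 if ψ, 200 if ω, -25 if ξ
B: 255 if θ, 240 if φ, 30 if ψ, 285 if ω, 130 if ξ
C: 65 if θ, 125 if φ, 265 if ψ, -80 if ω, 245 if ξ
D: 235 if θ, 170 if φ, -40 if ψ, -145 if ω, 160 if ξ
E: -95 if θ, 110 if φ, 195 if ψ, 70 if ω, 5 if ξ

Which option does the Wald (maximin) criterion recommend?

B

Row minima: A=-25, B=30, C=-80, D=-145, E=-95
Best worst-case = 30 → B.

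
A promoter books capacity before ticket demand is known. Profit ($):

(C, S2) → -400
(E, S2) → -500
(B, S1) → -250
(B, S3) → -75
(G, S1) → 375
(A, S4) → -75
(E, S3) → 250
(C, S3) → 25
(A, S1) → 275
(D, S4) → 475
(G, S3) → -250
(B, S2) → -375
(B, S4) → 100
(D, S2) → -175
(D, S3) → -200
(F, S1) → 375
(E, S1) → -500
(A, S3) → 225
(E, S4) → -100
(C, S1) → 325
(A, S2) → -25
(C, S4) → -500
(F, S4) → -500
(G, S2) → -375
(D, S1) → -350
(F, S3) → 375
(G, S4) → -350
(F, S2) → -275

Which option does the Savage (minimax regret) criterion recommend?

Column bests: S1=375, S2=-25, S3=375, S4=475.
A regrets: 100, 0, 150, 550 → max 550
B regrets: 625, 350, 450, 375 → max 625
C regrets: 50, 375, 350, 975 → max 975
D regrets: 725, 150, 575, 0 → max 725
E regrets: 875, 475, 125, 575 → max 875
F regrets: 0, 250, 0, 975 → max 975
G regrets: 0, 350, 625, 825 → max 825
Smallest max regret = 550 → A.

A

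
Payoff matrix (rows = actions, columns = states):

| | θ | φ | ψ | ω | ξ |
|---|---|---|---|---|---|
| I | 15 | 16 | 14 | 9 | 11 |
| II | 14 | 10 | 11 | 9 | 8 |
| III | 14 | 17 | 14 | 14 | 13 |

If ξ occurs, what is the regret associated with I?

2

Best payoff under ξ is 13.
Regret = 13 − 11 = 2.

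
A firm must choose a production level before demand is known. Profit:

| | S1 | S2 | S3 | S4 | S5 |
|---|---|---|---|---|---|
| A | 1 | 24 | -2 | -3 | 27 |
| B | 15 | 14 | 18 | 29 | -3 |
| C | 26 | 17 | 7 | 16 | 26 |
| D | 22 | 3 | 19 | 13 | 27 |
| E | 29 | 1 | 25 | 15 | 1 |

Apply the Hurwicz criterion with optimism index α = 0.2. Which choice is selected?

A: 0.2·27 + 0.8·(-3) = 3
B: 0.2·29 + 0.8·(-3) = 3.4
C: 0.2·26 + 0.8·7 = 10.8
D: 0.2·27 + 0.8·3 = 7.8
E: 0.2·29 + 0.8·1 = 6.6
Highest Hurwicz score = 10.8 → C.

C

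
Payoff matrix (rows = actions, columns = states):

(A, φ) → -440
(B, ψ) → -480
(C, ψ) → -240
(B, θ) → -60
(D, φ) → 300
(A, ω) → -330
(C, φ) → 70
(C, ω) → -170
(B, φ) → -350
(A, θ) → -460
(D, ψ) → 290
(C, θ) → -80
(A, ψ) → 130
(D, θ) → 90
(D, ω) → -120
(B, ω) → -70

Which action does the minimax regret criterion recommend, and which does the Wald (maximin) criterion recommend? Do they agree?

Column bests: θ=90, φ=300, ψ=290, ω=-70.
A regrets: 550, 740, 160, 260 → max 740
B regrets: 150, 650, 770, 0 → max 770
C regrets: 170, 230, 530, 100 → max 530
D regrets: 0, 0, 0, 50 → max 50
Smallest max regret = 50 → D.
Row minima: A=-460, B=-480, C=-240, D=-120
Best worst-case = -120 → D.

minimax regret → D; maximin → D (agree)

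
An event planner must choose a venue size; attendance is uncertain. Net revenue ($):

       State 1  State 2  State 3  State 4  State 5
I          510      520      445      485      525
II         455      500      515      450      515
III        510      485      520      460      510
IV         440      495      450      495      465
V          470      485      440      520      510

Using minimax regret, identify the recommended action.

Column bests: State 1=510, State 2=520, State 3=520, State 4=520, State 5=525.
I regrets: 0, 0, 75, 35, 0 → max 75
II regrets: 55, 20, 5, 70, 10 → max 70
III regrets: 0, 35, 0, 60, 15 → max 60
IV regrets: 70, 25, 70, 25, 60 → max 70
V regrets: 40, 35, 80, 0, 15 → max 80
Smallest max regret = 60 → III.

III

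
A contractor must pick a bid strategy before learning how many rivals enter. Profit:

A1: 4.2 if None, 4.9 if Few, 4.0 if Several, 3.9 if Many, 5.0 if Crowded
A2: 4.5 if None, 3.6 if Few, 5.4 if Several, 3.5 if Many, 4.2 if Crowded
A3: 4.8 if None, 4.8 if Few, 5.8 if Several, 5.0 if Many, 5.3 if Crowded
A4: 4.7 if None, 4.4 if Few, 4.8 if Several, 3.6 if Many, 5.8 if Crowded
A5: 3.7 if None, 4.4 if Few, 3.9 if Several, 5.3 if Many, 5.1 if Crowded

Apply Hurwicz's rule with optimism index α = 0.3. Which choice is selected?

A1: 0.3·5.0 + 0.7·3.9 = 4.23
A2: 0.3·5.4 + 0.7·3.5 = 4.07
A3: 0.3·5.8 + 0.7·4.8 = 5.1
A4: 0.3·5.8 + 0.7·3.6 = 4.26
A5: 0.3·5.3 + 0.7·3.7 = 4.18
Highest Hurwicz score = 5.1 → A3.

A3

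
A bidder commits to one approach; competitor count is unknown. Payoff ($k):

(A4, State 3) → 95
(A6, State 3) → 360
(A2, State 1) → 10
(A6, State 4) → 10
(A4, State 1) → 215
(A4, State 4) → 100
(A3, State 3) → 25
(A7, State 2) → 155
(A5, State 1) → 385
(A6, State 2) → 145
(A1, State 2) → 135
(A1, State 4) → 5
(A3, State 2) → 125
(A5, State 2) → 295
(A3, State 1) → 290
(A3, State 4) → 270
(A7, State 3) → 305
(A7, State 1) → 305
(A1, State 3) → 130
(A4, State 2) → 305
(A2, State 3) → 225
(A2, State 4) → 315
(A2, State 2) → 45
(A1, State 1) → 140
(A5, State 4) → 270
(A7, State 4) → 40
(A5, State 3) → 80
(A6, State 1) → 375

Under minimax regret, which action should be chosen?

Column bests: State 1=385, State 2=305, State 3=360, State 4=315.
A1 regrets: 245, 170, 230, 310 → max 310
A2 regrets: 375, 260, 135, 0 → max 375
A3 regrets: 95, 180, 335, 45 → max 335
A4 regrets: 170, 0, 265, 215 → max 265
A5 regrets: 0, 10, 280, 45 → max 280
A6 regrets: 10, 160, 0, 305 → max 305
A7 regrets: 80, 150, 55, 275 → max 275
Smallest max regret = 265 → A4.

A4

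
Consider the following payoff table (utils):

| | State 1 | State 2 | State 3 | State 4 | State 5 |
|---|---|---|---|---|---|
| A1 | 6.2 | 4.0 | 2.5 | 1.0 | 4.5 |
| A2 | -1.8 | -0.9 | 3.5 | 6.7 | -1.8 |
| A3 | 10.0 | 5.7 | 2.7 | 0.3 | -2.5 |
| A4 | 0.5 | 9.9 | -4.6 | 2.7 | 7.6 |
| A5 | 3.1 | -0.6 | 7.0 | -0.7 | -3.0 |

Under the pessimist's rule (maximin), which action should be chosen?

Row minima: A1=1.0, A2=-1.8, A3=-2.5, A4=-4.6, A5=-3.0
Best worst-case = 1.0 → A1.

A1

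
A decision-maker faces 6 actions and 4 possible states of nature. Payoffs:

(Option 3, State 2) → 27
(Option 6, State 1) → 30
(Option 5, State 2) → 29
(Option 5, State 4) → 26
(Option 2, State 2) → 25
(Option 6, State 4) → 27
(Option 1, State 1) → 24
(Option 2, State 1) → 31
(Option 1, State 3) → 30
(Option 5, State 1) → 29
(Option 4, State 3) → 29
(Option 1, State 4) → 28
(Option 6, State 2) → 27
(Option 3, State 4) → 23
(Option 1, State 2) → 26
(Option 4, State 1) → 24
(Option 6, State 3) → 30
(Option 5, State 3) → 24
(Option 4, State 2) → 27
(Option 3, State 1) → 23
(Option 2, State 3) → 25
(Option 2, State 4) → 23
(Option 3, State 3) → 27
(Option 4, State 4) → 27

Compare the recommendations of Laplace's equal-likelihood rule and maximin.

laplace → Option 6; maximin → Option 6 (agree)

Row averages: Option 1=27, Option 2=26, Option 3=25, Option 4=26.75, Option 5=27, Option 6=28.5
Highest average = 28.5 → Option 6.
Row minima: Option 1=24, Option 2=23, Option 3=23, Option 4=24, Option 5=24, Option 6=27
Best worst-case = 27 → Option 6.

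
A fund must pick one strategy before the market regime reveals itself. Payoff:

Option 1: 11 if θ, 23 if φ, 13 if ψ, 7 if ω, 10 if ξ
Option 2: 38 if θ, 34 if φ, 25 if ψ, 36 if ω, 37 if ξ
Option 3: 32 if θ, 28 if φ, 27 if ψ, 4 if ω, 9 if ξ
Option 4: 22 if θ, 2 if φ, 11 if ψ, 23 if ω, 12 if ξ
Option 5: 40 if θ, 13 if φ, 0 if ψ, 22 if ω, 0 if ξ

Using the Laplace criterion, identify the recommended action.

Row averages: Option 1=12.8, Option 2=34, Option 3=20, Option 4=14, Option 5=15
Highest average = 34 → Option 2.

Option 2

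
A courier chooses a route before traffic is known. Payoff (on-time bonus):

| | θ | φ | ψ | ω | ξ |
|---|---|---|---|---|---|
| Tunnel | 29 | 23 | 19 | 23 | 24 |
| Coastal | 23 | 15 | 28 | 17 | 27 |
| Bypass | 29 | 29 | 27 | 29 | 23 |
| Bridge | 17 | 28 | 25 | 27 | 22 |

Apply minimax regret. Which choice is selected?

Column bests: θ=29, φ=29, ψ=28, ω=29, ξ=27.
Tunnel regrets: 0, 6, 9, 6, 3 → max 9
Coastal regrets: 6, 14, 0, 12, 0 → max 14
Bypass regrets: 0, 0, 1, 0, 4 → max 4
Bridge regrets: 12, 1, 3, 2, 5 → max 12
Smallest max regret = 4 → Bypass.

Bypass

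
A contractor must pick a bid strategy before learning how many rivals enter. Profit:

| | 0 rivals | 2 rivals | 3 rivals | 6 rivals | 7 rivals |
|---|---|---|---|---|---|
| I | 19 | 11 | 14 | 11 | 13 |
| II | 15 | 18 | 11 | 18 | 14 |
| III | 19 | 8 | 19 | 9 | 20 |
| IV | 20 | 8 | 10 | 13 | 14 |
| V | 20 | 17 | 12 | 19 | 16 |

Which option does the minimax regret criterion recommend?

Column bests: 0 rivals=20, 2 rivals=18, 3 rivals=19, 6 rivals=19, 7 rivals=20.
I regrets: 1, 7, 5, 8, 7 → max 8
II regrets: 5, 0, 8, 1, 6 → max 8
III regrets: 1, 10, 0, 10, 0 → max 10
IV regrets: 0, 10, 9, 6, 6 → max 10
V regrets: 0, 1, 7, 0, 4 → max 7
Smallest max regret = 7 → V.

V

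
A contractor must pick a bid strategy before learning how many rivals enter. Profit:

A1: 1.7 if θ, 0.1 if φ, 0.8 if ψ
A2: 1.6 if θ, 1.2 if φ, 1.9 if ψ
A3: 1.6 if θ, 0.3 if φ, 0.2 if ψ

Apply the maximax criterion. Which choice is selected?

Row maxima: A1=1.7, A2=1.9, A3=1.6
Best best-case = 1.9 → A2.

A2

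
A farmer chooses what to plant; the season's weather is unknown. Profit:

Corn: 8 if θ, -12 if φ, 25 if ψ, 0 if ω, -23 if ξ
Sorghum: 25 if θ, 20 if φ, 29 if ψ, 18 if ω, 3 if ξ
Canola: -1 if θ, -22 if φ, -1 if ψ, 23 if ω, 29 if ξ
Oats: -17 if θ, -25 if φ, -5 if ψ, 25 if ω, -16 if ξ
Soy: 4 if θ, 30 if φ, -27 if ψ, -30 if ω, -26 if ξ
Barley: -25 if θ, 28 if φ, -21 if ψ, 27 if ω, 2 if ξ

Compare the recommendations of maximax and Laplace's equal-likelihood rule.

maximax → Soy; laplace → Sorghum (disagree)

Row maxima: Corn=25, Sorghum=29, Canola=29, Oats=25, Soy=30, Barley=28
Best best-case = 30 → Soy.
Row averages: Corn=-0.4, Sorghum=19, Canola=5.6, Oats=-7.6, Soy=-9.8, Barley=2.2
Highest average = 19 → Sorghum.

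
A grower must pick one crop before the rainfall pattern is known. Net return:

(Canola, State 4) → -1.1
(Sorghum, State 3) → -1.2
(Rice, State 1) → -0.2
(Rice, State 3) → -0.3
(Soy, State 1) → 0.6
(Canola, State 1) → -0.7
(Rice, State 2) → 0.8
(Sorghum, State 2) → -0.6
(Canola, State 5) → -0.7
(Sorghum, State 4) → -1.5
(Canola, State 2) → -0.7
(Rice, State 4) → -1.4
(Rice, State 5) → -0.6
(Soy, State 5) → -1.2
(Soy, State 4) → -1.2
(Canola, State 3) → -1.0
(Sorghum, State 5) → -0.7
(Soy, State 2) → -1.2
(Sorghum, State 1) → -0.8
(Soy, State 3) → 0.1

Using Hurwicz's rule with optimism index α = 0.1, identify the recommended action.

Soy

Soy: 0.1·0.6 + 0.9·(-1.2) = -1.02
Rice: 0.1·0.8 + 0.9·(-1.4) = -1.18
Sorghum: 0.1·(-0.6) + 0.9·(-1.5) = -1.41
Canola: 0.1·(-0.7) + 0.9·(-1.1) = -1.06
Highest Hurwicz score = -1.02 → Soy.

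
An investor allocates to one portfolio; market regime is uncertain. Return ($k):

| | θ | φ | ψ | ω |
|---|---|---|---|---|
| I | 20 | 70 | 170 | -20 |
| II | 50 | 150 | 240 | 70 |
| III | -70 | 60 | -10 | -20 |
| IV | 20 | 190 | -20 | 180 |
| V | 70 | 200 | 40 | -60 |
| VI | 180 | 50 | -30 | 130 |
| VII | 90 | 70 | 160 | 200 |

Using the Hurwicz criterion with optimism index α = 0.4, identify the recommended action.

II

I: 0.4·170 + 0.6·(-20) = 56
II: 0.4·240 + 0.6·50 = 126
III: 0.4·60 + 0.6·(-70) = -18
IV: 0.4·190 + 0.6·(-20) = 64
V: 0.4·200 + 0.6·(-60) = 44
VI: 0.4·180 + 0.6·(-30) = 54
VII: 0.4·200 + 0.6·70 = 122
Highest Hurwicz score = 126 → II.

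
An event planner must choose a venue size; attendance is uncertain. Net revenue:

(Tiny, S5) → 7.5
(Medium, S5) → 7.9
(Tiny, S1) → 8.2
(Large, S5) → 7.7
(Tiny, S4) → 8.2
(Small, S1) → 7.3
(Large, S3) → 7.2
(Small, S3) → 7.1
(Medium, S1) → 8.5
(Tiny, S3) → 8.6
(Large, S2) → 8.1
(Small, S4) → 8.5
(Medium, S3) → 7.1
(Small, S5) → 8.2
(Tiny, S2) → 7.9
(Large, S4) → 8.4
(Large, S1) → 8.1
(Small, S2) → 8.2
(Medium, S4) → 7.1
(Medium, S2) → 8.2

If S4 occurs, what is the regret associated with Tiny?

Best payoff under S4 is 8.5.
Regret = 8.5 − 8.2 = 0.3.

0.3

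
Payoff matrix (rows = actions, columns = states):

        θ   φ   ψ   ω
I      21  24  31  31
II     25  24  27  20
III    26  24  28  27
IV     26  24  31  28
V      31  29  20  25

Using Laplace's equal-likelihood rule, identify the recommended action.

Row averages: I=26.75, II=24, III=26.25, IV=27.25, V=26.25
Highest average = 27.25 → IV.

IV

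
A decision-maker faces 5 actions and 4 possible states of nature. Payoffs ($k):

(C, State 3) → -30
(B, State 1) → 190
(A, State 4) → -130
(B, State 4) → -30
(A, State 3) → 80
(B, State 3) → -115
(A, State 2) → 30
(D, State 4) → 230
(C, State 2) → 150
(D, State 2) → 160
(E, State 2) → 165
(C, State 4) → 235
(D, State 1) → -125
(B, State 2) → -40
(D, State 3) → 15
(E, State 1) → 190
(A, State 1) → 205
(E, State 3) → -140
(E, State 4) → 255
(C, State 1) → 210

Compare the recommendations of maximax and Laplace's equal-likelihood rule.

maximax → E; laplace → C (disagree)

Row maxima: A=205, B=190, C=235, D=230, E=255
Best best-case = 255 → E.
Row averages: A=46.25, B=1.25, C=141.25, D=70, E=117.5
Highest average = 141.25 → C.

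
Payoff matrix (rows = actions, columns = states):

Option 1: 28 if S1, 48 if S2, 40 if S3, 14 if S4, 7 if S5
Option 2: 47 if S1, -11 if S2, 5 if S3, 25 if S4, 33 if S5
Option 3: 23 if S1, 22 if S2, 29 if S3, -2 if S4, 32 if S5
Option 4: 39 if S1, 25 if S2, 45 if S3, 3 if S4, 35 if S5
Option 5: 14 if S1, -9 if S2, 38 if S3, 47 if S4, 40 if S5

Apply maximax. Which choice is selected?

Row maxima: Option 1=48, Option 2=47, Option 3=32, Option 4=45, Option 5=47
Best best-case = 48 → Option 1.

Option 1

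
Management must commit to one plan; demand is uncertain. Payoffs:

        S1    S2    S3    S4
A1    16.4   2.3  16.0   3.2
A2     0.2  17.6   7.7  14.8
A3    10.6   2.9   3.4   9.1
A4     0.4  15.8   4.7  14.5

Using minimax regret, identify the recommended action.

Column bests: S1=16.4, S2=17.6, S3=16.0, S4=14.8.
A1 regrets: 0.0, 15.3, 0.0, 11.6 → max 15.3
A2 regrets: 16.2, 0.0, 8.3, 0.0 → max 16.2
A3 regrets: 5.8, 14.7, 12.6, 5.7 → max 14.7
A4 regrets: 16.0, 1.8, 11.3, 0.3 → max 16.0
Smallest max regret = 14.7 → A3.

A3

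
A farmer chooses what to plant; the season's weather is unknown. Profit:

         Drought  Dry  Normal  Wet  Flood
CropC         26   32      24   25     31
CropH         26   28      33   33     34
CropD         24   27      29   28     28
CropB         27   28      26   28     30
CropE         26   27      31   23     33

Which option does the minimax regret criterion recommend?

CropH

Column bests: Drought=27, Dry=32, Normal=33, Wet=33, Flood=34.
CropC regrets: 1, 0, 9, 8, 3 → max 9
CropH regrets: 1, 4, 0, 0, 0 → max 4
CropD regrets: 3, 5, 4, 5, 6 → max 6
CropB regrets: 0, 4, 7, 5, 4 → max 7
CropE regrets: 1, 5, 2, 10, 1 → max 10
Smallest max regret = 4 → CropH.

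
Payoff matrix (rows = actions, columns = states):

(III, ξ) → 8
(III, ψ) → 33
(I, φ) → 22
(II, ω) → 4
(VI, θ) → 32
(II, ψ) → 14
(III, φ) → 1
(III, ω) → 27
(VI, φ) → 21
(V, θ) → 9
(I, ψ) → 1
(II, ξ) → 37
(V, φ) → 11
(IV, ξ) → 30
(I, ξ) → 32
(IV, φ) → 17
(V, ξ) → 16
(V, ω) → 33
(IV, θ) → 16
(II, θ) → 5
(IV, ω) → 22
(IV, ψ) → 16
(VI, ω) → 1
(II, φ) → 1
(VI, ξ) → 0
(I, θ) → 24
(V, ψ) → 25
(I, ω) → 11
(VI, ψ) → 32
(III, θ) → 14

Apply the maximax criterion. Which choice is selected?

II

Row maxima: I=32, II=37, III=33, IV=30, V=33, VI=32
Best best-case = 37 → II.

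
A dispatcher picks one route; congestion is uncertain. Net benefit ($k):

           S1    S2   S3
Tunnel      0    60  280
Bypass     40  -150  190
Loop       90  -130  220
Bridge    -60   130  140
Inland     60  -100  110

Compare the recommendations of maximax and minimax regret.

maximax → Tunnel; minimax regret → Tunnel (agree)

Row maxima: Tunnel=280, Bypass=190, Loop=220, Bridge=140, Inland=110
Best best-case = 280 → Tunnel.
Column bests: S1=90, S2=130, S3=280.
Tunnel regrets: 90, 70, 0 → max 90
Bypass regrets: 50, 280, 90 → max 280
Loop regrets: 0, 260, 60 → max 260
Bridge regrets: 150, 0, 140 → max 150
Inland regrets: 30, 230, 170 → max 230
Smallest max regret = 90 → Tunnel.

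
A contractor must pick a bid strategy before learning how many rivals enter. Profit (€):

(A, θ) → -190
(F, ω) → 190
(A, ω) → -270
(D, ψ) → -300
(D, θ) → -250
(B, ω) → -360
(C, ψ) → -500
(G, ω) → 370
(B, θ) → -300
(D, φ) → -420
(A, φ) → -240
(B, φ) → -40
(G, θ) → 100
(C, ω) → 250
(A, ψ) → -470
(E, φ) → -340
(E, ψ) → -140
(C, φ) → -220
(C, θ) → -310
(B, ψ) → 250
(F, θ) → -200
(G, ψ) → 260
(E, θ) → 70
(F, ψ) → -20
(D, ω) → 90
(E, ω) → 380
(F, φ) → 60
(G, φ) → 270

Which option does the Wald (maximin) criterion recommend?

Row minima: A=-470, B=-360, C=-500, D=-420, E=-340, F=-200, G=100
Best worst-case = 100 → G.

G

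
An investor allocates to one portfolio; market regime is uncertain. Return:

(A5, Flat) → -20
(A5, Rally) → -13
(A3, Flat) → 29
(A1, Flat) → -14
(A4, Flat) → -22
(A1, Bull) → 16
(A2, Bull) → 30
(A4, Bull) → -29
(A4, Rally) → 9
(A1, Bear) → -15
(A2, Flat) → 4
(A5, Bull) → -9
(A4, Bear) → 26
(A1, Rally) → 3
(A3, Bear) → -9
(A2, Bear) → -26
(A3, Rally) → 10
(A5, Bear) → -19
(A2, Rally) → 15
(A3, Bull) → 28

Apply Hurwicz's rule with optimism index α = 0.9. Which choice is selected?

A3

A1: 0.9·16 + 0.1·(-15) = 12.9
A2: 0.9·30 + 0.1·(-26) = 24.4
A3: 0.9·29 + 0.1·(-9) = 25.2
A4: 0.9·26 + 0.1·(-29) = 20.5
A5: 0.9·(-9) + 0.1·(-20) = -10.1
Highest Hurwicz score = 25.2 → A3.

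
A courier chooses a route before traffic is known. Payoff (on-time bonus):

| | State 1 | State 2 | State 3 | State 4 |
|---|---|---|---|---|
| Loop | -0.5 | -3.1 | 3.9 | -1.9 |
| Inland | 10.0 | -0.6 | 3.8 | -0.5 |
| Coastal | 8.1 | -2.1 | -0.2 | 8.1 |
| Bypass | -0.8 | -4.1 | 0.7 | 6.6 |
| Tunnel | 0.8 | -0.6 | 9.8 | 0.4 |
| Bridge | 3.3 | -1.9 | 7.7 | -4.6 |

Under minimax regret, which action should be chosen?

Inland

Column bests: State 1=10.0, State 2=-0.6, State 3=9.8, State 4=8.1.
Loop regrets: 10.5, 2.5, 5.9, 10.0 → max 10.5
Inland regrets: 0.0, 0.0, 6.0, 8.6 → max 8.6
Coastal regrets: 1.9, 1.5, 10.0, 0.0 → max 10.0
Bypass regrets: 10.8, 3.5, 9.1, 1.5 → max 10.8
Tunnel regrets: 9.2, 0.0, 0.0, 7.7 → max 9.2
Bridge regrets: 6.7, 1.3, 2.1, 12.7 → max 12.7
Smallest max regret = 8.6 → Inland.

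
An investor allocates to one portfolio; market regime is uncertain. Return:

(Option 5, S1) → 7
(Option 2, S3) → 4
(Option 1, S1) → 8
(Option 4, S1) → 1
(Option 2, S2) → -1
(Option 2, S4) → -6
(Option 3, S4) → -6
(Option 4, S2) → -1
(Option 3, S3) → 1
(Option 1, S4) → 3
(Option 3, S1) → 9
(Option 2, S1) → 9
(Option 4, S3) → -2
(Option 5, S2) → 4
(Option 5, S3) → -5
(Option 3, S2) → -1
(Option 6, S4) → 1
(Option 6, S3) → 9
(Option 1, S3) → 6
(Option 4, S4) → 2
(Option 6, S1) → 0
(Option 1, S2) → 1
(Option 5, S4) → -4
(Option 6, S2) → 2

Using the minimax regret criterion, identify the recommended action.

Option 1

Column bests: S1=9, S2=4, S3=9, S4=3.
Option 1 regrets: 1, 3, 3, 0 → max 3
Option 2 regrets: 0, 5, 5, 9 → max 9
Option 3 regrets: 0, 5, 8, 9 → max 9
Option 4 regrets: 8, 5, 11, 1 → max 11
Option 5 regrets: 2, 0, 14, 7 → max 14
Option 6 regrets: 9, 2, 0, 2 → max 9
Smallest max regret = 3 → Option 1.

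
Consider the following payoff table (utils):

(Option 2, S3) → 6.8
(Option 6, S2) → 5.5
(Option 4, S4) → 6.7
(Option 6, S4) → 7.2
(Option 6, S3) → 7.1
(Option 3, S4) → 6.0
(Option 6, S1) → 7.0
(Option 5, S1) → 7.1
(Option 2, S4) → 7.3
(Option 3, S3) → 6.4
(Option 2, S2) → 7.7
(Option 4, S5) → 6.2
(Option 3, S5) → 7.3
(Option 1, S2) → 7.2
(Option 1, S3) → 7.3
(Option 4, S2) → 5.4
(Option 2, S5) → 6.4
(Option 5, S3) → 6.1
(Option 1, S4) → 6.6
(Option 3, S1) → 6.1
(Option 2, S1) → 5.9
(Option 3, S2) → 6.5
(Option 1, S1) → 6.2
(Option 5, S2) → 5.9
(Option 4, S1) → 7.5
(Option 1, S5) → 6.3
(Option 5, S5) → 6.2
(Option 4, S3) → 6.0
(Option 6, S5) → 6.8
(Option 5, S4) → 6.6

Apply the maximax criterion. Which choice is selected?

Row maxima: Option 1=7.3, Option 2=7.7, Option 3=7.3, Option 4=7.5, Option 5=7.1, Option 6=7.2
Best best-case = 7.7 → Option 2.

Option 2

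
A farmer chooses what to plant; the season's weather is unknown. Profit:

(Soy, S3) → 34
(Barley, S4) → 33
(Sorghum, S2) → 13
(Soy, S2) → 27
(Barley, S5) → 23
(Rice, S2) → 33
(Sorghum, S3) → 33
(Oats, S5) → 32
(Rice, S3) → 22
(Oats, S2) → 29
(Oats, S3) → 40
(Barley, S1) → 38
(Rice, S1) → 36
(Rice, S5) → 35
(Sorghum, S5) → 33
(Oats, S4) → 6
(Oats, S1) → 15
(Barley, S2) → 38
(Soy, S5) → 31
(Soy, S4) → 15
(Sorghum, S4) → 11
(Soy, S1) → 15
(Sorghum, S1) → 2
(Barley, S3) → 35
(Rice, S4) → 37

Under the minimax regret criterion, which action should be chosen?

Barley

Column bests: S1=38, S2=38, S3=40, S4=37, S5=35.
Barley regrets: 0, 0, 5, 4, 12 → max 12
Rice regrets: 2, 5, 18, 0, 0 → max 18
Sorghum regrets: 36, 25, 7, 26, 2 → max 36
Oats regrets: 23, 9, 0, 31, 3 → max 31
Soy regrets: 23, 11, 6, 22, 4 → max 23
Smallest max regret = 12 → Barley.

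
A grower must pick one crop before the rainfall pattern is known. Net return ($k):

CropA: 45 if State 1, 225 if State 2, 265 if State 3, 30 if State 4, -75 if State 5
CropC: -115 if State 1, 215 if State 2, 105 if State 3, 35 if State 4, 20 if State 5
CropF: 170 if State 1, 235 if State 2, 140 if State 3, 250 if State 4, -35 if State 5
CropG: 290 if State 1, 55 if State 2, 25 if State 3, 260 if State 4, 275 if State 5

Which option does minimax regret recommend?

Column bests: State 1=290, State 2=235, State 3=265, State 4=260, State 5=275.
CropA regrets: 245, 10, 0, 230, 350 → max 350
CropC regrets: 405, 20, 160, 225, 255 → max 405
CropF regrets: 120, 0, 125, 10, 310 → max 310
CropG regrets: 0, 180, 240, 0, 0 → max 240
Smallest max regret = 240 → CropG.

CropG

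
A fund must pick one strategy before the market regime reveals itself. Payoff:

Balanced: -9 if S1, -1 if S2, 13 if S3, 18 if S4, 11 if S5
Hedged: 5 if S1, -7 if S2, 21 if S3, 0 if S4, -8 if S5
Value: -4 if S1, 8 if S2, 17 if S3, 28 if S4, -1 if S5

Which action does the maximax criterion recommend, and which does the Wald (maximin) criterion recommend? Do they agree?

Row maxima: Balanced=18, Hedged=21, Value=28
Best best-case = 28 → Value.
Row minima: Balanced=-9, Hedged=-8, Value=-4
Best worst-case = -4 → Value.

maximax → Value; maximin → Value (agree)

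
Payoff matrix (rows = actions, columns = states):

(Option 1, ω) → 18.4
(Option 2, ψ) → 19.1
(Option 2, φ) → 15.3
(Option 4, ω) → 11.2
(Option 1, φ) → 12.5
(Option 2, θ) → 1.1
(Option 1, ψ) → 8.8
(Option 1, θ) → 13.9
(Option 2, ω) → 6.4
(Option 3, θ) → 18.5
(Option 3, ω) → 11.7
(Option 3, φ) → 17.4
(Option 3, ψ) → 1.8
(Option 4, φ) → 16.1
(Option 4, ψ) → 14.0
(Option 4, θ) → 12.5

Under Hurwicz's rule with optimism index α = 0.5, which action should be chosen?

Option 1: 0.5·18.4 + 0.5·8.8 = 13.6
Option 2: 0.5·19.1 + 0.5·1.1 = 10.1
Option 3: 0.5·18.5 + 0.5·1.8 = 10.15
Option 4: 0.5·16.1 + 0.5·11.2 = 13.65
Highest Hurwicz score = 13.65 → Option 4.

Option 4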